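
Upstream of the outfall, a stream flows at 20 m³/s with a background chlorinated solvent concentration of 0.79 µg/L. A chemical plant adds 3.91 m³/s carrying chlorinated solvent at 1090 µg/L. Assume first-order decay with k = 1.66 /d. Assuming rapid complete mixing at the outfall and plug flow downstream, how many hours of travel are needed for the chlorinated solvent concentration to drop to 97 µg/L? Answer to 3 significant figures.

8.85 h

Mixed concentration C = ΣQC/ΣQ = (20.00·0.7900 + 3.910·1090) / 23.91 = 4278/23.91 = 178.9 µg/L.
178.9·exp(−k·t) = 97 → t = ln(178.9/97)/k = 31860 s = 8.851 h.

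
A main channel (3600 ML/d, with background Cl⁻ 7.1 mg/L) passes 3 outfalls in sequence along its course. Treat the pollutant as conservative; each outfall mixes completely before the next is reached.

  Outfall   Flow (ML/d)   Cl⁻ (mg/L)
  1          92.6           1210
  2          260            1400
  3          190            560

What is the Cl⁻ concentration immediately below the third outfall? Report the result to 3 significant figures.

After outfall 1: Q = 3600 + 92.60 = 3693 ML/d; C = (3600·7.100 + 92.60·1210)/3693 = 37.27 mg/L.
After outfall 2: Q = 3693 + 260.0 = 3953 ML/d; C = (3693·37.27 + 260.0·1400)/3953 = 126.9 mg/L.
After outfall 3: Q = 3953 + 190.0 = 4143 ML/d; C = (3953·126.9 + 190.0·560.0)/4143 = 146.8 mg/L.

147 mg/L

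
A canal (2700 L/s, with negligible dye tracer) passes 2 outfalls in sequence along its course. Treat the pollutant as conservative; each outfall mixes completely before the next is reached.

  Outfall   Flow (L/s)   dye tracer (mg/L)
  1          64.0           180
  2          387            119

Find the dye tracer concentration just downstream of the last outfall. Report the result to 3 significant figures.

After outfall 1: Q = 2700 + 64.00 = 2764 L/s; C = (2700·0 + 64.00·180.0)/2764 = 4.168 mg/L.
After outfall 2: Q = 2764 + 387.0 = 3151 L/s; C = (2764·4.168 + 387.0·119.0)/3151 = 18.27 mg/L.

18.3 mg/L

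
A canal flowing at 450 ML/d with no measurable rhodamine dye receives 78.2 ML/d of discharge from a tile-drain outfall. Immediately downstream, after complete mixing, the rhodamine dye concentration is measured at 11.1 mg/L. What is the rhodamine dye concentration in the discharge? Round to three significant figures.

Mass balance: 450.0·0 + 78.20·Cₑ = 528.2·11.10
→ Cₑ = (528.2·11.10 − 450.0·0) / 78.20 = 74.97 mg/L.

75.0 mg/L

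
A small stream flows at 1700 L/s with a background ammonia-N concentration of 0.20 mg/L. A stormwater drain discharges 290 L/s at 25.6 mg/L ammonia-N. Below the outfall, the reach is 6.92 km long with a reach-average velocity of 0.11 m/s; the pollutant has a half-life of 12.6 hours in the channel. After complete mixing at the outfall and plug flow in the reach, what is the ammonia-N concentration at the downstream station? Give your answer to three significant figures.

1.49 mg/L

Mass balance: C = (1700·0.2000 + 290.0·25.60) / 1990 = 7764/1990 = 3.902 mg/L.
Travel time t = 6.92·1000 / 0.11 = 62910 s = 17.47 h.
Half-life 12.6 h → k = ln 2 / 12.6 = 0.05501 h⁻¹ = 1.320 d⁻¹.
Decay over the reach: 3.902·exp(−kt) = 3.902·0.3824 = 1.492 mg/L.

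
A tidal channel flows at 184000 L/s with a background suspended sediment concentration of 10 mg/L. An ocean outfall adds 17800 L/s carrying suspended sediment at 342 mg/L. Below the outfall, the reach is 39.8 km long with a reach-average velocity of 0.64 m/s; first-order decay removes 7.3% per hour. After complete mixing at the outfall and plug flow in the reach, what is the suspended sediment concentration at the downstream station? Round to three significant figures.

Mixed concentration C = ΣQC/ΣQ = (184000·10.00 + 17800·342.0) / 201800 = 7928000/201800 = 39.28 mg/L.
Travel time t = 39.8·1000 / 0.64 = 62190 s = 17.27 h.
7.3%/h lost → k = −ln(1 − 0.073) = 0.07580 h⁻¹.
Decay over the reach: 39.28·exp(−kt) = 39.28·0.2700 = 10.61 mg/L.

10.6 mg/L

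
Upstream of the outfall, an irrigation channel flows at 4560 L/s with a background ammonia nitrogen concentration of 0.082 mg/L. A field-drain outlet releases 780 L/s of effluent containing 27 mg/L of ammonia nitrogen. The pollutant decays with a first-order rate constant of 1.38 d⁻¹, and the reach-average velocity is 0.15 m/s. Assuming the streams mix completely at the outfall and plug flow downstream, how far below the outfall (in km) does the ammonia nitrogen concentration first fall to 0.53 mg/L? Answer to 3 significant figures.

19.0 km

Mass balance: C = (4560·0.08200 + 780.0·27.00) / 5340 = 21430/5340 = 4.014 mg/L.
Set 4.014·exp(−k·t) = 0.53 → t = ln(4.014/0.53)/k = 126800 s = 35.21 h.
Distance = v·t = 0.15·126800 = 19010 m = 19.01 km.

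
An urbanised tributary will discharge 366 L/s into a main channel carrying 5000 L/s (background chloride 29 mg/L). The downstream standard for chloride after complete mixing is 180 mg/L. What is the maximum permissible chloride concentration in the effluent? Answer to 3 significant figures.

At the limit, (Qr·Cr + Qe·Cₑ)/(Qr + Qe) = 180:
Cₑ = (5366·180 − 5000·29.00) / 366.0 = 2243 mg/L.

2240 mg/L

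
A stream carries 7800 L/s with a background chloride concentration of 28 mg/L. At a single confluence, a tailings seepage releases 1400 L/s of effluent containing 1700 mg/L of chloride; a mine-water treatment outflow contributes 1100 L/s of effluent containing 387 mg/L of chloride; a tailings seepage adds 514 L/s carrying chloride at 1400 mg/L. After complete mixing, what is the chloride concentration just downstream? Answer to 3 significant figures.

346 mg/L

Mass balance: C = (7800·28.00 + 1400·1700 + 1100·387.0 + 514.0·1400) / 10810 = 3744000/10810 = 346.2 mg/L.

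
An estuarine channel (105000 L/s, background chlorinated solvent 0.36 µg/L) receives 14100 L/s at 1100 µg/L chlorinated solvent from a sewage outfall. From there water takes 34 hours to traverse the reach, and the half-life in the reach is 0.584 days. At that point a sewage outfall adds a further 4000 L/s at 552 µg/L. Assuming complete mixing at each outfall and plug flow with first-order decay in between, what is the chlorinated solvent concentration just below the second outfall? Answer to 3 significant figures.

41.4 µg/L

Flow-weighted average: C = (105000·0.3600 + 14100·1100) / 119100 = 15550000/119100 = 130.5 µg/L; combined flow 119100 L/s.
Half-life 0.584 d → k = ln 2 / 0.584 = 1.187 d⁻¹.
First-order decay: C = 130.5·exp(−k·t) = 130.5·0.1861 = 24.30 µg/L.
At the second outfall, C = (119100·24.30 + 4000·552.0) / (119100 + 4000) = 41.44 µg/L.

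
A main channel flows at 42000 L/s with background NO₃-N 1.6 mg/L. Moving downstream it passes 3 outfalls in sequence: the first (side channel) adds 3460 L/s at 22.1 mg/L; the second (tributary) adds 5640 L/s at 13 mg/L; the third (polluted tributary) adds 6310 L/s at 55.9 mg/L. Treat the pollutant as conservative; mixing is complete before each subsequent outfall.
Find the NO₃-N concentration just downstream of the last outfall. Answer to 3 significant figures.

9.92 mg/L

Below outfall 1: Q → 45460 L/s, C = (42000·1.600 + 3460·22.10)/45460 = 3.160 mg/L.
Below outfall 2: Q → 51100 L/s, C = (45460·3.160 + 5640·13.00)/51100 = 4.246 mg/L.
Below outfall 3: Q → 57410 L/s, C = (51100·4.246 + 6310·55.90)/57410 = 9.924 mg/L.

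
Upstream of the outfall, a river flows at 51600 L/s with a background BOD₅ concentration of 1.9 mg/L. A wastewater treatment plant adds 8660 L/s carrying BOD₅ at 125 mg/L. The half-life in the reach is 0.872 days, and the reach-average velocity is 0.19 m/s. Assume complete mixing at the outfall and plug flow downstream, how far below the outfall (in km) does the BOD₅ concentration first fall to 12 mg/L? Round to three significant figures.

10.1 km

Conservation of mass: C = (51600·1.900 + 8660·125.0) / 60260 = 1181000/60260 = 19.59 mg/L.
Half-life 0.872 d → k = ln 2 / 0.872 = 0.7949 d⁻¹.
Set 19.59·exp(−k·t) = 12 → t = ln(19.59/12)/k = 53280 s = 14.80 h.
Distance = v·t = 0.19·53280 = 10120 m = 10.12 km.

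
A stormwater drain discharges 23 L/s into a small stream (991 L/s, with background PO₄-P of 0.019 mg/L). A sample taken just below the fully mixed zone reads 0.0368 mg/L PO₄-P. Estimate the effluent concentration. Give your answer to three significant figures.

0.804 mg/L

Mass balance: 991.0·0.01900 + 23.00·Cₑ = 1014·0.03680
→ Cₑ = (1014·0.03680 − 991.0·0.01900) / 23.00 = 0.8037 mg/L.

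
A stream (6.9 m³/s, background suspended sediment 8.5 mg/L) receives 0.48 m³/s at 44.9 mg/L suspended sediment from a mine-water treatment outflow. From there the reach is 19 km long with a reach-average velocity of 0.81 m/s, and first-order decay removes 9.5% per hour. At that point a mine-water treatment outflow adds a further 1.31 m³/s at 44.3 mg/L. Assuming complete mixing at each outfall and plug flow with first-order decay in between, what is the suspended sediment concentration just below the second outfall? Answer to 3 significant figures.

Mixed concentration C = ΣQC/ΣQ = (6.900·8.500 + 0.4800·44.90) / 7.380 = 80.20/7.380 = 10.87 mg/L; combined flow 7.380 m³/s.
Travel time t = 19·1000 / 0.81 = 23460 s = 6.516 h.
9.5%/h lost → k = −ln(1 − 0.095) = 0.09982 h⁻¹.
Applying C = C₀e^(−kt): 10.87 × 0.5218 = 5.671 mg/L.
Second outfall: C = (7.380·5.671 + 1.310·44.30)/8.690 = 11.49 mg/L.

11.5 mg/L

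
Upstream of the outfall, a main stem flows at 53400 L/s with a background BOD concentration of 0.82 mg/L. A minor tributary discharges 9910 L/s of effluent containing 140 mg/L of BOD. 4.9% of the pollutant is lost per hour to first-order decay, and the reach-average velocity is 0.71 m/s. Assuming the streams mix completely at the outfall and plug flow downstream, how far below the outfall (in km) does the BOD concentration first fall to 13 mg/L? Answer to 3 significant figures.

28.1 km

Mixed concentration C = ΣQC/ΣQ = (53400·0.8200 + 9910·140.0) / 63310 = 1431000/63310 = 22.61 mg/L.
4.9%/h lost → k = −ln(1 − 0.049) = 0.05024 h⁻¹.
Set 22.61·exp(−k·t) = 13 → t = ln(22.61/13)/k = 39640 s = 11.01 h.
Distance = v·t = 0.71·39640 = 28150 m = 28.15 km.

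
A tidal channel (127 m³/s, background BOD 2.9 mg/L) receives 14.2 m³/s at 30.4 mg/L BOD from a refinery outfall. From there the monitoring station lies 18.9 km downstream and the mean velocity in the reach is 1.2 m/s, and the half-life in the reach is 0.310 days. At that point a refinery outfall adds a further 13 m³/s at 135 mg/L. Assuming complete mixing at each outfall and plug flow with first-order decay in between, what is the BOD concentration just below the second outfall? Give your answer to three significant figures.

Flow-weighted average: C = (127.0·2.900 + 14.20·30.40) / 141.2 = 800.0/141.2 = 5.666 mg/L; combined flow 141.2 m³/s.
Travel time t = 18.9·1000 / 1.2 = 15750 s = 4.375 h.
Half-life 0.310 d → k = ln 2 / 0.310 = 2.236 d⁻¹.
Applying C = C₀e^(−kt): 5.666 × 0.6652 = 3.769 mg/L.
Second outfall: C = (141.2·3.769 + 13.00·135.0)/154.2 = 14.83 mg/L.

14.8 mg/L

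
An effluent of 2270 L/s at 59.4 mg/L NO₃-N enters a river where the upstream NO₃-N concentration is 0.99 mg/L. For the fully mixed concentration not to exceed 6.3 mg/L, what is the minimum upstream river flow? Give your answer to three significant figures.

22700 L/s

Set C_mix = 6.3: (Q·0.9900 + 2270·59.40) / (Q + 2270) = 6.3
→ Q = 2270·(59.40 − 6.3)/(6.3 − 0.9900) = 22700 L/s.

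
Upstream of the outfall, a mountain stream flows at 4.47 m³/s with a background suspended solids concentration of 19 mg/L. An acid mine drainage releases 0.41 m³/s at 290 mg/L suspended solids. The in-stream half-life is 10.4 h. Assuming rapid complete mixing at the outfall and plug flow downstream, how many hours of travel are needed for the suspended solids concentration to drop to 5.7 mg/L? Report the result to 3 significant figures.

29.9 h

Conservation of mass: C = (4.470·19.00 + 0.4100·290.0) / 4.880 = 203.8/4.880 = 41.77 mg/L.
Half-life 10.4 h → k = ln 2 / 10.4 = 0.06665 h⁻¹ = 1.600 d⁻¹.
41.77·exp(−k·t) = 5.7 → t = ln(41.77/5.7)/k = 107600 s = 29.88 h.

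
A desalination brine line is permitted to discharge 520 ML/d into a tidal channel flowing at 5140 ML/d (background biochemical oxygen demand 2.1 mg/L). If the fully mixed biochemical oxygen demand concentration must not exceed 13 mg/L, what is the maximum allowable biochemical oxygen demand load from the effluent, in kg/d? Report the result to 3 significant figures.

62800 kg/d

Mass balance at the limit: 5140·2.100 + 520.0·Cₑ = 5660·13 → Cₑ = 120.7 mg/L.
520.0 ML/d = 6.019 m³/s. Load = 6.019 m³/s × 120.7 g/m³ × 86 400 s/d = 62790 kg/d.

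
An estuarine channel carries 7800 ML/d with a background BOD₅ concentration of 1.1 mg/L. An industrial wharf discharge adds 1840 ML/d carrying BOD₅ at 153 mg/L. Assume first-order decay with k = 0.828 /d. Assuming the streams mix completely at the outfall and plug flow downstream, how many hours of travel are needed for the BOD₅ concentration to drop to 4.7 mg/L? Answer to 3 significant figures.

Mixed concentration C = ΣQC/ΣQ = (7800·1.100 + 1840·153.0) / 9640 = 290100/9640 = 30.09 mg/L.
30.09·exp(−k·t) = 4.7 → t = ln(30.09/4.7)/k = 193700 s = 53.82 h.

53.8 h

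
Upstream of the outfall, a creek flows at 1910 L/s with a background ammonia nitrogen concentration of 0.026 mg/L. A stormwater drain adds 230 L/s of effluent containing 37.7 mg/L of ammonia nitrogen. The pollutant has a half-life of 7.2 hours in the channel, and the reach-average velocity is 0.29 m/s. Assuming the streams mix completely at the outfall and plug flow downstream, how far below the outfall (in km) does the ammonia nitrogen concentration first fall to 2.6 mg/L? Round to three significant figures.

Conservation of mass: C = (1910·0.02600 + 230.0·37.70) / 2140 = 8721/2140 = 4.075 mg/L.
Half-life 7.2 h → k = ln 2 / 7.2 = 0.09627 h⁻¹ = 2.310 d⁻¹.
Set 4.075·exp(−k·t) = 2.6 → t = ln(4.075/2.6)/k = 16800 s = 4.668 h.
Distance = v·t = 0.29·16800 = 4873 m = 4.873 km.

4.87 km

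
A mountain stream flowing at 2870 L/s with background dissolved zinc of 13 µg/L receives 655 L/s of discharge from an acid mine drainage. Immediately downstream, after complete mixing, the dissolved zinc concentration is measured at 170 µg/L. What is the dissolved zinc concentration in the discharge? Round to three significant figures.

858 µg/L

Mass balance: 2870·13.00 + 655.0·Cₑ = 3525·170.0
→ Cₑ = (3525·170.0 − 2870·13.00) / 655.0 = 857.9 µg/L.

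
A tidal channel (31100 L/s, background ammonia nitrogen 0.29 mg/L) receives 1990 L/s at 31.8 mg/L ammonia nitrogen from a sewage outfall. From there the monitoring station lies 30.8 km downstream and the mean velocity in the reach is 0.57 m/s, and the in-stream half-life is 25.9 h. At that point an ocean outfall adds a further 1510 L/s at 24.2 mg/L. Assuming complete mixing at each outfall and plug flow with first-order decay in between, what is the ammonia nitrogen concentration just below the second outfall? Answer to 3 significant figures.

2.45 mg/L

After mixing, C = (31100·0.2900 + 1990·31.80) / 33090 = 72300/33090 = 2.185 mg/L; combined flow 33090 L/s.
Travel time t = 30.8·1000 / 0.57 = 54040 s = 15.01 h.
Half-life 25.9 h → k = ln 2 / 25.9 = 0.02676 h⁻¹ = 0.6423 d⁻¹.
After decay, C = 2.185 × e^(−kt) = 2.185 × 0.6692 = 1.462 mg/L.
At the second outfall, C = (33090·1.462 + 1510·24.20) / (33090 + 1510) = 2.454 mg/L.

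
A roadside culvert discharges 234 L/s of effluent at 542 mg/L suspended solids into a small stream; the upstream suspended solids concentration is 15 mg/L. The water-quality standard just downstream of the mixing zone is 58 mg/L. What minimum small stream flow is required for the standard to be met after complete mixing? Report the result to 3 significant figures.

2630 L/s

Set C_mix = 58: (Q·15.00 + 234.0·542.0) / (Q + 234.0) = 58
→ Q = 234.0·(542.0 − 58)/(58 − 15.00) = 2634 L/s.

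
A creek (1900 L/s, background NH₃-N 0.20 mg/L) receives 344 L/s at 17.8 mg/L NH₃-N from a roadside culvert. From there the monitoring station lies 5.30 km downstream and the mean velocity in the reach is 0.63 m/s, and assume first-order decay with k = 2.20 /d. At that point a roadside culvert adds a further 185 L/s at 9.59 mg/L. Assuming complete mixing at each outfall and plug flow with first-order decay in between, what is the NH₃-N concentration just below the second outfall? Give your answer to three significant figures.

2.89 mg/L

Flow-weighted average: C = (1900·0.2000 + 344.0·17.80) / 2244 = 6503/2244 = 2.898 mg/L; combined flow 2244 L/s.
Travel time t = 5.30·1000 / 0.63 = 8413 s = 2.337 h.
First-order decay: C = 2.898·exp(−k·t) = 2.898·0.8072 = 2.339 mg/L.
Second outfall: C = (2244·2.339 + 185.0·9.590)/2429 = 2.891 mg/L.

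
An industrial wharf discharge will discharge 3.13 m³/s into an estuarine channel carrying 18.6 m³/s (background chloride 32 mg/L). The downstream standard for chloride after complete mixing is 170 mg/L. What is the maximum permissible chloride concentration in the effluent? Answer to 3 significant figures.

At the limit, (Qr·Cr + Qe·Cₑ)/(Qr + Qe) = 170:
Cₑ = (21.73·170 − 18.60·32.00) / 3.130 = 990.1 mg/L.

990 mg/L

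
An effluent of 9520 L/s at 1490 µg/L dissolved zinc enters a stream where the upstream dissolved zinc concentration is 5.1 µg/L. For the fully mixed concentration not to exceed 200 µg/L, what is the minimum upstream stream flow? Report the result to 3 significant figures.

Set C_mix = 200: (Q·5.100 + 9520·1490) / (Q + 9520) = 200
→ Q = 9520·(1490 − 200)/(200 − 5.100) = 63010 L/s.

63000 L/s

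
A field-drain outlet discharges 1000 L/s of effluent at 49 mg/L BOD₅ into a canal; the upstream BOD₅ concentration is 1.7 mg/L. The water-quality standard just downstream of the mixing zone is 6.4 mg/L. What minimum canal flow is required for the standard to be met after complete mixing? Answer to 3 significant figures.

Set C_mix = 6.4: (Q·1.700 + 1000·49.00) / (Q + 1000) = 6.4
→ Q = 1000·(49.00 − 6.4)/(6.4 − 1.700) = 9064 L/s.

9060 L/s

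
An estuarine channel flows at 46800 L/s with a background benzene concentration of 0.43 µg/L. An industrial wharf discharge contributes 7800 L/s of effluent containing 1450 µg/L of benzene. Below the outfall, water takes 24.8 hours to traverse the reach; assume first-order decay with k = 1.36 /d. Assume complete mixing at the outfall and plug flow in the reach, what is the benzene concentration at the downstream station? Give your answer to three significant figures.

Conservation of mass: C = (46800·0.4300 + 7800·1450) / 54600 = 11330000/54600 = 207.5 µg/L.
After decay, C = 207.5 × e^(−kt) = 207.5 × 0.2453 = 50.90 µg/L.

50.9 µg/L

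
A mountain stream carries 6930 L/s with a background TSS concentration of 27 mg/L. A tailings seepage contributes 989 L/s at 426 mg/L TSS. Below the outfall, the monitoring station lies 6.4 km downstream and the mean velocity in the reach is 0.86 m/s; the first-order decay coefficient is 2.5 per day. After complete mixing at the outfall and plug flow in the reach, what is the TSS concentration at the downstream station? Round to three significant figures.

Conservation of mass: C = (6930·27.00 + 989.0·426.0) / 7919 = 608400/7919 = 76.83 mg/L.
Travel time t = 6.4·1000 / 0.86 = 7442 s = 2.067 h.
Applying C = C₀e^(−kt): 76.83 × 0.8063 = 61.95 mg/L.

61.9 mg/L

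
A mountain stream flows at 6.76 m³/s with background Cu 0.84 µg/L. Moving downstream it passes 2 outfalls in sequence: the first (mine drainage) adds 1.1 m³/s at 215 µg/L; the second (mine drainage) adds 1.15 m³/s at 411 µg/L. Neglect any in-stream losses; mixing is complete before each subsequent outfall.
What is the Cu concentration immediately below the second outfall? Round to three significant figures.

Outfall 1: combined Q = 7.860 m³/s; C = (6.760·0.8400 + 1.100·215.0)/7.860 = 30.81 µg/L.
Outfall 2: combined Q = 9.010 m³/s; C = (7.860·30.81 + 1.150·411.0)/9.010 = 79.34 µg/L.

79.3 µg/L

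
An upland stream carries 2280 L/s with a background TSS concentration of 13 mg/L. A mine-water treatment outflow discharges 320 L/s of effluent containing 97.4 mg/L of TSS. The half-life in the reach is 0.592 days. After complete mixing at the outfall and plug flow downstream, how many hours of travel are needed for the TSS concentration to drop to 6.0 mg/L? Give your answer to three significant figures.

Flow-weighted average: C = (2280·13.00 + 320.0·97.40) / 2600 = 60810/2600 = 23.39 mg/L.
Half-life 0.592 d → k = ln 2 / 0.592 = 1.171 d⁻¹.
23.39·exp(−k·t) = 6.0 → t = ln(23.39/6.0)/k = 100400 s = 27.89 h.

27.9 h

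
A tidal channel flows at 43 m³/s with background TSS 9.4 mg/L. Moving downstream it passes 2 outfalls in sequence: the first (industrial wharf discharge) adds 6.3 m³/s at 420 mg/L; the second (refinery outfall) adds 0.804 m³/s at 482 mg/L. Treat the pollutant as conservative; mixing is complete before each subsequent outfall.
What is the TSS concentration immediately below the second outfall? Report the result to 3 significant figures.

68.6 mg/L

After outfall 1: Q = 43.00 + 6.300 = 49.30 m³/s; C = (43.00·9.400 + 6.300·420.0)/49.30 = 61.87 mg/L.
After outfall 2: Q = 49.30 + 0.8040 = 50.10 m³/s; C = (49.30·61.87 + 0.8040·482.0)/50.10 = 68.61 mg/L.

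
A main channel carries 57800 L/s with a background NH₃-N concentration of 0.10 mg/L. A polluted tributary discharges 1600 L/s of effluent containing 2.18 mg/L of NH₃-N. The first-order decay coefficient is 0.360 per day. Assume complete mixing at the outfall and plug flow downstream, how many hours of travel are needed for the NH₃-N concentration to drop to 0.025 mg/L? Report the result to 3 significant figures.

122 h

Flow-weighted average: C = (57800·0.1000 + 1600·2.180) / 59400 = 9268/59400 = 0.1560 mg/L.
0.1560·exp(−k·t) = 0.025 → t = ln(0.1560/0.025)/k = 439500 s = 122.1 h.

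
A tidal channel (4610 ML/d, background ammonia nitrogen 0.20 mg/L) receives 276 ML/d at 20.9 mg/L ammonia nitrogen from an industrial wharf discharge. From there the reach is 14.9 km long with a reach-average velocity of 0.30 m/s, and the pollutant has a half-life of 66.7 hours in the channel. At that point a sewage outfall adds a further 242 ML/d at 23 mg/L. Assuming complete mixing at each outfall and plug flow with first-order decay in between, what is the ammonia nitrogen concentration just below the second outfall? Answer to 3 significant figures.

2.22 mg/L

Mass balance: C = (4610·0.2000 + 276.0·20.90) / 4886 = 6690/4886 = 1.369 mg/L; combined flow 4886 ML/d.
Travel time t = 14.9·1000 / 0.30 = 49670 s = 13.80 h.
Half-life 66.7 h → k = ln 2 / 66.7 = 0.01039 h⁻¹ = 0.2494 d⁻¹.
Decay over the reach: 1.369·exp(−kt) = 1.369·0.8664 = 1.186 mg/L.
Second outfall: C = (4886·1.186 + 242.0·23.00)/5128 = 2.216 mg/L.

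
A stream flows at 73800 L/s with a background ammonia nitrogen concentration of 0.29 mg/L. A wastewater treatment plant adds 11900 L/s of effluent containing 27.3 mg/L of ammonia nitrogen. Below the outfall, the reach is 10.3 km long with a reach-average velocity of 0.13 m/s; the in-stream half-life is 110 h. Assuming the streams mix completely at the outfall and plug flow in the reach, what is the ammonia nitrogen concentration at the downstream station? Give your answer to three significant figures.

3.52 mg/L

Mass balance: C = (73800·0.2900 + 11900·27.30) / 85700 = 346300/85700 = 4.041 mg/L.
Travel time t = 10.3·1000 / 0.13 = 79230 s = 22.01 h.
Half-life 110 h → k = ln 2 / 110 = 0.006301 h⁻¹ = 0.1512 d⁻¹.
First-order decay: C = 4.041·exp(−k·t) = 4.041·0.8705 = 3.517 mg/L.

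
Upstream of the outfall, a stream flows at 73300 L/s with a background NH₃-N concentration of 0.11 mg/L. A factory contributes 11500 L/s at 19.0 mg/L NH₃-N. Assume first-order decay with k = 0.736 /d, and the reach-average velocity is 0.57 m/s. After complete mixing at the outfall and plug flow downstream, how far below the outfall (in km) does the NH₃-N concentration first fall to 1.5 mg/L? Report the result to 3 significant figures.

Flow-weighted average: C = (73300·0.1100 + 11500·19.00) / 84800 = 226600/84800 = 2.672 mg/L.
Set 2.672·exp(−k·t) = 1.5 → t = ln(2.672/1.5)/k = 67770 s = 18.82 h.
Distance = v·t = 0.57·67770 = 38630 m = 38.63 km.

38.6 km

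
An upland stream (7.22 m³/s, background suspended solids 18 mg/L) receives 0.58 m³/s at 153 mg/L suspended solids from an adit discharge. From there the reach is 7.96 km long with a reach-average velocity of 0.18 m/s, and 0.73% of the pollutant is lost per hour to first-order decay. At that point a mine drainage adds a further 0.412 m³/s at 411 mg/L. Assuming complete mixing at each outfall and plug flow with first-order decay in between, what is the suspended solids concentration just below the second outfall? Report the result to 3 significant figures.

Mass balance: C = (7.220·18.00 + 0.5800·153.0) / 7.800 = 218.7/7.800 = 28.04 mg/L; combined flow 7.800 m³/s.
Travel time t = 7.96·1000 / 0.18 = 44220 s = 12.28 h.
0.73%/h lost → k = −ln(1 − 0.0073) = 0.007327 h⁻¹.
Applying C = C₀e^(−kt): 28.04 × 0.9139 = 25.63 mg/L.
At the second outfall, C = (7.800·25.63 + 0.4120·411.0) / (7.800 + 0.4120) = 44.96 mg/L.

45.0 mg/L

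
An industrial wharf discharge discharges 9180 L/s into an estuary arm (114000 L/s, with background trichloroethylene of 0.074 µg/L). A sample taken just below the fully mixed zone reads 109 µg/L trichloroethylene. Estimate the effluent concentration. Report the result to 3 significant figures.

1460 µg/L

Mass balance: 114000·0.07400 + 9180·Cₑ = 123200·109.0
→ Cₑ = (123200·109.0 − 114000·0.07400) / 9180 = 1462 µg/L.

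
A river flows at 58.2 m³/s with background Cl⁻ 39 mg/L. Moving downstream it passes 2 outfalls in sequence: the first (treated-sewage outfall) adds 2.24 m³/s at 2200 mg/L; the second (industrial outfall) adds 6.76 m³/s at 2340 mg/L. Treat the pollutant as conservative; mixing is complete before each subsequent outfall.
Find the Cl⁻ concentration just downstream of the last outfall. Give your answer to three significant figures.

343 mg/L

Below outfall 1: Q → 60.44 m³/s, C = (58.20·39.00 + 2.240·2200)/60.44 = 119.1 mg/L.
Below outfall 2: Q → 67.20 m³/s, C = (60.44·119.1 + 6.760·2340)/67.20 = 342.5 mg/L.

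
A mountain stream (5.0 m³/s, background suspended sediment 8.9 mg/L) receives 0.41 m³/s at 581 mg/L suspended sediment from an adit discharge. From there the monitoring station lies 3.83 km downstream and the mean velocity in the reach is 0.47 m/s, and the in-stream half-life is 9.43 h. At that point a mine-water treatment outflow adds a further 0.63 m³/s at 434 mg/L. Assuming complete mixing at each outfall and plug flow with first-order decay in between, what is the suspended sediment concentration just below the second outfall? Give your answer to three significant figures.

Mixed concentration C = ΣQC/ΣQ = (5.000·8.900 + 0.4100·581.0) / 5.410 = 282.7/5.410 = 52.26 mg/L; combined flow 5.410 m³/s.
Travel time t = 3.83·1000 / 0.47 = 8149 s = 2.264 h.
Half-life 9.43 h → k = ln 2 / 9.43 = 0.07350 h⁻¹ = 1.764 d⁻¹.
After decay, C = 52.26 × e^(−kt) = 52.26 × 0.8467 = 44.25 mg/L.
At the second outfall, C = (5.410·44.25 + 0.6300·434.0) / (5.410 + 0.6300) = 84.90 mg/L.

84.9 mg/L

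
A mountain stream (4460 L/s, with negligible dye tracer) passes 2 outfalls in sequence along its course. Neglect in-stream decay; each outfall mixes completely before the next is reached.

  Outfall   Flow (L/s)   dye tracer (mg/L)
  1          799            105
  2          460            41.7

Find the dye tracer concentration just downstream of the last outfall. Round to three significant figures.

18.0 mg/L

After outfall 1: Q = 4460 + 799.0 = 5259 L/s; C = (4460·0 + 799.0·105.0)/5259 = 15.95 mg/L.
After outfall 2: Q = 5259 + 460.0 = 5719 L/s; C = (5259·15.95 + 460.0·41.70)/5719 = 18.02 mg/L.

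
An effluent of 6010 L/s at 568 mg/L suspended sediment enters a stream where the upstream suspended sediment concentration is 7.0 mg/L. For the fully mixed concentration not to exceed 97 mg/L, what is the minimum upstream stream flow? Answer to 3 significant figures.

Set C_mix = 97: (Q·7.000 + 6010·568.0) / (Q + 6010) = 97
→ Q = 6010·(568.0 − 97)/(97 − 7.000) = 31450 L/s.

31500 L/s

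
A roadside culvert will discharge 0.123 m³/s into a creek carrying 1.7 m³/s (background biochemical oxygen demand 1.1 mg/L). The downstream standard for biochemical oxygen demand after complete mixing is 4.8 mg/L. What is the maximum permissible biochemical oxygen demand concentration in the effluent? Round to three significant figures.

At the limit, (Qr·Cr + Qe·Cₑ)/(Qr + Qe) = 4.8:
Cₑ = (1.823·4.8 − 1.700·1.100) / 0.1230 = 55.94 mg/L.

55.9 mg/L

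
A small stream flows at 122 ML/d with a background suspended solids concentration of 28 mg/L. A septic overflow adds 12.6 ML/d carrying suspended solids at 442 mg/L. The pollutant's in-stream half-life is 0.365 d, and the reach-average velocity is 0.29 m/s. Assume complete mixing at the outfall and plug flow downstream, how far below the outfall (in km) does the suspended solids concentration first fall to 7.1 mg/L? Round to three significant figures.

Flow-weighted average: C = (122.0·28.00 + 12.60·442.0) / 134.6 = 8985/134.6 = 66.75 mg/L.
Half-life 0.365 d → k = ln 2 / 0.365 = 1.899 d⁻¹.
Set 66.75·exp(−k·t) = 7.1 → t = ln(66.75/7.1)/k = 102000 s = 28.32 h.
Distance = v·t = 0.29·102000 = 29570 m = 29.57 km.

29.6 km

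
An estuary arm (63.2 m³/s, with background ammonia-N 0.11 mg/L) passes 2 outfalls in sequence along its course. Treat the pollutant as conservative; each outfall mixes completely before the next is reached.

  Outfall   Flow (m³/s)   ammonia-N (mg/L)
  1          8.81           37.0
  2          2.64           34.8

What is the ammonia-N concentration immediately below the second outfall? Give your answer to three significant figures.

5.69 mg/L

Outfall 1: combined Q = 72.01 m³/s; C = (63.20·0.1100 + 8.810·37.00)/72.01 = 4.623 mg/L.
Outfall 2: combined Q = 74.65 m³/s; C = (72.01·4.623 + 2.640·34.80)/74.65 = 5.690 mg/L.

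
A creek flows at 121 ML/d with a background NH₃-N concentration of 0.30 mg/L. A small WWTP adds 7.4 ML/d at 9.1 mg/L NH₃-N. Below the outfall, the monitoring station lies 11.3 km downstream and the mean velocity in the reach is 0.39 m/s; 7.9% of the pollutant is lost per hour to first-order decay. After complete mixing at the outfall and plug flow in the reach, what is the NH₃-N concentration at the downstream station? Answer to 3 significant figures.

Mixed concentration C = ΣQC/ΣQ = (121.0·0.3000 + 7.400·9.100) / 128.4 = 103.6/128.4 = 0.8072 mg/L.
Travel time t = 11.3·1000 / 0.39 = 28970 s = 8.048 h.
7.9%/h lost → k = −ln(1 − 0.079) = 0.08230 h⁻¹.
Applying C = C₀e^(−kt): 0.8072 × 0.5156 = 0.4162 mg/L.

0.416 mg/L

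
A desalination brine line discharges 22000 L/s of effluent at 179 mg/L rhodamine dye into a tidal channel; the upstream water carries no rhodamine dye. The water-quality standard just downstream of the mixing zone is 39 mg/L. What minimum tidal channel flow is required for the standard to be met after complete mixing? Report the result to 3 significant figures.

Set C_mix = 39: (Q·0 + 22000·179.0) / (Q + 22000) = 39
→ Q = 22000·(179.0 − 39)/(39 − 0) = 78970 L/s.

79000 L/s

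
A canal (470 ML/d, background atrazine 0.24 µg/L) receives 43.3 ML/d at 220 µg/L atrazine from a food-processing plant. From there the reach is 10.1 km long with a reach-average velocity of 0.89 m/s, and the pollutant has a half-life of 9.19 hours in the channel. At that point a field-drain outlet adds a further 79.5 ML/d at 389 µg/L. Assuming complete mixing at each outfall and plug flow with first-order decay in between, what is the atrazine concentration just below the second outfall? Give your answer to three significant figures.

Flow-weighted average: C = (470.0·0.2400 + 43.30·220.0) / 513.3 = 9639/513.3 = 18.78 µg/L; combined flow 513.3 ML/d.
Travel time t = 10.1·1000 / 0.89 = 11350 s = 3.152 h.
Half-life 9.19 h → k = ln 2 / 9.19 = 0.07542 h⁻¹ = 1.810 d⁻¹.
First-order decay: C = 18.78·exp(−k·t) = 18.78·0.7884 = 14.80 µg/L.
At the second outfall, C = (513.3·14.80 + 79.50·389.0) / (513.3 + 79.50) = 64.99 µg/L.

65.0 µg/L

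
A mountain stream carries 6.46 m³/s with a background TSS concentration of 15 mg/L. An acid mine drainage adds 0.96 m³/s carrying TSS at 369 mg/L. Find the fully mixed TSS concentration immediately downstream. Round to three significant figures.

60.8 mg/L

Flow-weighted average: C = (6.460·15.00 + 0.9600·369.0) / 7.420 = 451.1/7.420 = 60.80 mg/L.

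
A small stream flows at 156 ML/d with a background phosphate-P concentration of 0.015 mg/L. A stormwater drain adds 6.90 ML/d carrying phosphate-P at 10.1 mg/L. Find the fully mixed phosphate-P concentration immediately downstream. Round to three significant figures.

Mixed concentration C = ΣQC/ΣQ = (156.0·0.01500 + 6.900·10.10) / 162.9 = 72.03/162.9 = 0.4422 mg/L.

0.442 mg/L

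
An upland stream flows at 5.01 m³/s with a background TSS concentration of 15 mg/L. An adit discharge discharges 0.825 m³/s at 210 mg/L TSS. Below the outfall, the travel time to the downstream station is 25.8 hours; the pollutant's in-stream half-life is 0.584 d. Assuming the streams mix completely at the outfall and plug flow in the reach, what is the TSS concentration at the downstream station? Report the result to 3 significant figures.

Flow-weighted average: C = (5.010·15.00 + 0.8250·210.0) / 5.835 = 248.4/5.835 = 42.57 mg/L.
Half-life 0.584 d → k = ln 2 / 0.584 = 1.187 d⁻¹.
After decay, C = 42.57 × e^(−kt) = 42.57 × 0.2792 = 11.88 mg/L.

11.9 mg/L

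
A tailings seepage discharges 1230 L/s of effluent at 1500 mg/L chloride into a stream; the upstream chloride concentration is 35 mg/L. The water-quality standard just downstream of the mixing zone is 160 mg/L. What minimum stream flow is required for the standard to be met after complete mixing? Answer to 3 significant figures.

Set C_mix = 160: (Q·35.00 + 1230·1500) / (Q + 1230) = 160
→ Q = 1230·(1500 − 160)/(160 − 35.00) = 13190 L/s.

13200 L/s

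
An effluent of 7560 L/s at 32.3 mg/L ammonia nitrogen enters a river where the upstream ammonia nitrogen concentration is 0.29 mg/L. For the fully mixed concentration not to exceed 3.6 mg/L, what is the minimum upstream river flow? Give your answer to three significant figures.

65600 L/s

Set C_mix = 3.6: (Q·0.2900 + 7560·32.30) / (Q + 7560) = 3.6
→ Q = 7560·(32.30 − 3.6)/(3.6 − 0.2900) = 65550 L/s.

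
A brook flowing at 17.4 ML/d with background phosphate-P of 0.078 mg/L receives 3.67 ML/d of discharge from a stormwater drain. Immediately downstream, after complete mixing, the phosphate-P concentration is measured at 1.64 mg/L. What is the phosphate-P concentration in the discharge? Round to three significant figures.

9.05 mg/L

Mass balance: 17.40·0.07800 + 3.670·Cₑ = 21.07·1.640
→ Cₑ = (21.07·1.640 − 17.40·0.07800) / 3.670 = 9.046 mg/L.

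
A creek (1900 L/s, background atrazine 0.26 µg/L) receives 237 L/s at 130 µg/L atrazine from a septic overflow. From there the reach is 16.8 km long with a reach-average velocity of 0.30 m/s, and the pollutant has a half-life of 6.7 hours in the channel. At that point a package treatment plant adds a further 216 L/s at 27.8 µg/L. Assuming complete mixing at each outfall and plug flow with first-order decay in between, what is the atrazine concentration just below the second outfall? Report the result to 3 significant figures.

5.21 µg/L

Flow-weighted average: C = (1900·0.2600 + 237.0·130.0) / 2137 = 31300/2137 = 14.65 µg/L; combined flow 2137 L/s.
Travel time t = 16.8·1000 / 0.30 = 56000 s = 15.56 h.
Half-life 6.7 h → k = ln 2 / 6.7 = 0.1035 h⁻¹ = 2.483 d⁻¹.
Applying C = C₀e^(−kt): 14.65 × 0.2000 = 2.930 µg/L.
At the second outfall, C = (2137·2.930 + 216.0·27.80) / (2137 + 216.0) = 5.213 µg/L.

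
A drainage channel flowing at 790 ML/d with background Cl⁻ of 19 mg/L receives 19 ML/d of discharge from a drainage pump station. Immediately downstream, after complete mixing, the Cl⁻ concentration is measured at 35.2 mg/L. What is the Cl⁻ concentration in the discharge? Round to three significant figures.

709 mg/L

Mass balance: 790.0·19.00 + 19.00·Cₑ = 809.0·35.20
→ Cₑ = (809.0·35.20 − 790.0·19.00) / 19.00 = 708.8 mg/L.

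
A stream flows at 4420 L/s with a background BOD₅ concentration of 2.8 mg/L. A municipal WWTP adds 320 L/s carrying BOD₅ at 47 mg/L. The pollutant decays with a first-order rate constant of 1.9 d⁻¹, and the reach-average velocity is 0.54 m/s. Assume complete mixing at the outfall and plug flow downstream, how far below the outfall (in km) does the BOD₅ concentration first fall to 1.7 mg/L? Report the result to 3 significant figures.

30.1 km

Mass balance: C = (4420·2.800 + 320.0·47.00) / 4740 = 27420/4740 = 5.784 mg/L.
Set 5.784·exp(−k·t) = 1.7 → t = ln(5.784/1.7)/k = 55680 s = 15.47 h.
Distance = v·t = 0.54·55680 = 30070 m = 30.07 km.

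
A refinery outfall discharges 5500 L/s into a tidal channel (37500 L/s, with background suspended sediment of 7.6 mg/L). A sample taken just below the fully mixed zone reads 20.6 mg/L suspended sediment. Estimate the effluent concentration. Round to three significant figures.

Mass balance: 37500·7.600 + 5500·Cₑ = 43000·20.60
→ Cₑ = (43000·20.60 − 37500·7.600) / 5500 = 109.2 mg/L.

109 mg/L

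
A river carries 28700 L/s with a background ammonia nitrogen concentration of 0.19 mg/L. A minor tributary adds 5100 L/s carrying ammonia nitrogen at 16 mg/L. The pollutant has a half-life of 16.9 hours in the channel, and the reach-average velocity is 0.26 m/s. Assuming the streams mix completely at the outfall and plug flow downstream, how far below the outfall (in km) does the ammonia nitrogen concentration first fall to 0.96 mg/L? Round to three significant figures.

22.5 km

After mixing, C = (28700·0.1900 + 5100·16.00) / 33800 = 87050/33800 = 2.576 mg/L.
Half-life 16.9 h → k = ln 2 / 16.9 = 0.04101 h⁻¹ = 0.9844 d⁻¹.
Set 2.576·exp(−k·t) = 0.96 → t = ln(2.576/0.96)/k = 86620 s = 24.06 h.
Distance = v·t = 0.26·86620 = 22520 m = 22.52 km.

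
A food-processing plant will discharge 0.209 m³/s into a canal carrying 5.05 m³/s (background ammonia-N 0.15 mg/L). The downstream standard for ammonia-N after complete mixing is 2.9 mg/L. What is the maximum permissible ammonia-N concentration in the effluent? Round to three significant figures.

69.3 mg/L

At the limit, (Qr·Cr + Qe·Cₑ)/(Qr + Qe) = 2.9:
Cₑ = (5.259·2.9 − 5.050·0.1500) / 0.2090 = 69.35 mg/L.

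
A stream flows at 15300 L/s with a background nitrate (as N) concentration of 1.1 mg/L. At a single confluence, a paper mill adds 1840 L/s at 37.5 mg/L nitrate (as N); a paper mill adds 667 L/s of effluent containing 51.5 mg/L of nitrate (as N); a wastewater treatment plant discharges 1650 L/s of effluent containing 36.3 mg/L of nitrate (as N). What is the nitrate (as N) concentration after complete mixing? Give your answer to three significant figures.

9.26 mg/L

Mixed concentration C = ΣQC/ΣQ = (15300·1.100 + 1840·37.50 + 667.0·51.50 + 1650·36.30) / 19460 = 180100/19460 = 9.255 mg/L.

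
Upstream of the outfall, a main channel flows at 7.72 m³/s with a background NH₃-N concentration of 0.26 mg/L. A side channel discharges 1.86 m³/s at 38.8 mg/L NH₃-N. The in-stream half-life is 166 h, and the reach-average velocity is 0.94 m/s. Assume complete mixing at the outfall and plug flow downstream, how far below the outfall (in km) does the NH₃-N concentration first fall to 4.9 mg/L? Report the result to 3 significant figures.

Conservation of mass: C = (7.720·0.2600 + 1.860·38.80) / 9.580 = 74.18/9.580 = 7.743 mg/L.
Half-life 166 h → k = ln 2 / 166 = 0.004176 h⁻¹ = 0.1002 d⁻¹.
Set 7.743·exp(−k·t) = 4.9 → t = ln(7.743/4.9)/k = 394500 s = 109.6 h.
Distance = v·t = 0.94·394500 = 370800 m = 370.8 km.

371 km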